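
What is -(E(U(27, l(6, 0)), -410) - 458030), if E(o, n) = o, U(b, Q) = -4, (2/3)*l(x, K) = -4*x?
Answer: 458034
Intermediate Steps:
l(x, K) = -6*x (l(x, K) = 3*(-4*x)/2 = -6*x)
-(E(U(27, l(6, 0)), -410) - 458030) = -(-4 - 458030) = -1*(-458034) = 458034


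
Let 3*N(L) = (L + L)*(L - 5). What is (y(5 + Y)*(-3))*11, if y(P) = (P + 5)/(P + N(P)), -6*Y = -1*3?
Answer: -189/4 ≈ -47.250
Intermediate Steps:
N(L) = 2*L*(-5 + L)/3 (N(L) = ((L + L)*(L - 5))/3 = ((2*L)*(-5 + L))/3 = (2*L*(-5 + L))/3 = 2*L*(-5 + L)/3)
Y = ½ (Y = -(-1)*3/6 = -⅙*(-3) = ½ ≈ 0.50000)
y(P) = (5 + P)/(P + 2*P*(-5 + P)/3) (y(P) = (P + 5)/(P + 2*P*(-5 + P)/3) = (5 + P)/(P + 2*P*(-5 + P)/3))
(y(5 + Y)*(-3))*11 = ((3*(5 + (5 + ½))/((5 + ½)*(-7 + 2*(5 + ½))))*(-3))*11 = ((3*(5 + 11/2)/((11/2)*(-7 + 2*(11/2))))*(-3))*11 = ((3*(2/11)*(21/2)/(-7 + 11))*(-3))*11 = ((3*(2/11)*(21/2)/4)*(-3))*11 = ((3*(2/11)*(¼)*(21/2))*(-3))*11 = ((63/44)*(-3))*11 = -189/44*11 = -189/4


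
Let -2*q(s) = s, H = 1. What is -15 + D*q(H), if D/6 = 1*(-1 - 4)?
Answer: 0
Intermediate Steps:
q(s) = -s/2
D = -30 (D = 6*(1*(-1 - 4)) = 6*(1*(-5)) = 6*(-5) = -30)
-15 + D*q(H) = -15 - (-15) = -15 - 30*(-1/2) = -15 + 15 = 0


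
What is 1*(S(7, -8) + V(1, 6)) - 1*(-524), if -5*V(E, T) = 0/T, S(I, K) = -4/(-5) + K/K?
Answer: 2629/5 ≈ 525.80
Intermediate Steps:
S(I, K) = 9/5 (S(I, K) = -4*(-⅕) + 1 = ⅘ + 1 = 9/5)
V(E, T) = 0 (V(E, T) = -0/T = -⅕*0 = 0)
1*(S(7, -8) + V(1, 6)) - 1*(-524) = 1*(9/5 + 0) - 1*(-524) = 1*(9/5) + 524 = 9/5 + 524 = 2629/5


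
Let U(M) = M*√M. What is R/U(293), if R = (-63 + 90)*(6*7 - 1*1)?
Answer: 1107*√293/85849 ≈ 0.22072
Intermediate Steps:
U(M) = M^(3/2)
R = 1107 (R = 27*(42 - 1) = 27*41 = 1107)
R/U(293) = 1107/(293^(3/2)) = 1107/((293*√293)) = 1107*(√293/85849) = 1107*√293/85849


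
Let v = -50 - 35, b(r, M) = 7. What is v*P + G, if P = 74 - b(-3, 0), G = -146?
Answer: -5841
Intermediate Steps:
P = 67 (P = 74 - 1*7 = 74 - 7 = 67)
v = -85
v*P + G = -85*67 - 146 = -5695 - 146 = -5841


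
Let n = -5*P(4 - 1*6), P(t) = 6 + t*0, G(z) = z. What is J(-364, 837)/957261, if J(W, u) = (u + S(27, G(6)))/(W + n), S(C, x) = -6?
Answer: -277/125720278 ≈ -2.2033e-6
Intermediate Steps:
P(t) = 6 (P(t) = 6 + 0 = 6)
n = -30 (n = -5*6 = -30)
J(W, u) = (-6 + u)/(-30 + W) (J(W, u) = (u - 6)/(W - 30) = (-6 + u)/(-30 + W))
J(-364, 837)/957261 = ((-6 + 837)/(-30 - 364))/957261 = (831/(-394))*(1/957261) = -1/394*831*(1/957261) = -831/394*1/957261 = -277/125720278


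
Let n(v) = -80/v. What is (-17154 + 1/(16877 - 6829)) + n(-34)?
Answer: -2929775727/170816 ≈ -17152.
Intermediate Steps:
(-17154 + 1/(16877 - 6829)) + n(-34) = (-17154 + 1/(16877 - 6829)) - 80/(-34) = (-17154 + 1/10048) - 80*(-1/34) = (-17154 + 1/10048) + 40/17 = -172363391/10048 + 40/17 = -2929775727/170816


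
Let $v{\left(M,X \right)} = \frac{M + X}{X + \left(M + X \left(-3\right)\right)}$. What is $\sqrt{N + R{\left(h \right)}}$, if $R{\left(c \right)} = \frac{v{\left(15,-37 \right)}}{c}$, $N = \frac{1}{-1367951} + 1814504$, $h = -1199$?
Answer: $\frac{\sqrt{319544996460923397970594555}}{13270492651} \approx 1347.0$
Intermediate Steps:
$v{\left(M,X \right)} = \frac{M + X}{M - 2 X}$ ($v{\left(M,X \right)} = \frac{M + X}{X + \left(M - 3 X\right)} = \frac{M + X}{M - 2 X}$)
$N = \frac{2482152561303}{1367951}$ ($N = - \frac{1}{1367951} + 1814504 = \frac{2482152561303}{1367951} \approx 1.8145 \cdot 10^{6}$)
$R{\left(c \right)} = - \frac{22}{89 c}$ ($R{\left(c \right)} = \frac{\frac{1}{15 - -74} \left(15 - 37\right)}{c} = \frac{\frac{1}{15 + 74} \left(-22\right)}{c} = \frac{\frac{1}{89} \left(-22\right)}{c} = - \frac{22}{89 c}$)
$\sqrt{N + R{\left(h \right)}} = \sqrt{\frac{2482152561303}{1367951} - \frac{22}{89 \left(-1199\right)}} = \sqrt{\frac{2482152561303}{1367951} - - \frac{2}{9701}} = \sqrt{\frac{2482152561303}{1367951} + \frac{2}{9701}} = \sqrt{\frac{24079361999936305}{13270492651}} = \frac{\sqrt{319544996460923397970594555}}{13270492651}$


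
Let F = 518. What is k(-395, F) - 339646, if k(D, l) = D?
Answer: -340041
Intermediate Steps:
k(-395, F) - 339646 = -395 - 339646 = -340041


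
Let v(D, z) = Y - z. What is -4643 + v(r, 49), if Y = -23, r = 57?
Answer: -4715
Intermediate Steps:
v(D, z) = -23 - z
-4643 + v(r, 49) = -4643 + (-23 - 1*49) = -4643 + (-23 - 49) = -4643 - 72 = -4715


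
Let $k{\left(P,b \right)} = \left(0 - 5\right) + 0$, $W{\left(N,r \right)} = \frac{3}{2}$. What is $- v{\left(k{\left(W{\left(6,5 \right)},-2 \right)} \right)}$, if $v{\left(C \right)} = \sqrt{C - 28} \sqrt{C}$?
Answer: $\sqrt{165} \approx 12.845$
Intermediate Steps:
$W{\left(N,r \right)} = \frac{3}{2}$ ($W{\left(N,r \right)} = 3 \cdot \frac{1}{2} = \frac{3}{2}$)
$k{\left(P,b \right)} = -5$ ($k{\left(P,b \right)} = -5 + 0 = -5$)
$v{\left(C \right)} = \sqrt{C} \sqrt{-28 + C}$ ($v{\left(C \right)} = \sqrt{-28 + C} \sqrt{C} = \sqrt{C} \sqrt{-28 + C}$)
$- v{\left(k{\left(W{\left(6,5 \right)},-2 \right)} \right)} = - \sqrt{-5} \sqrt{-28 - 5} = - i \sqrt{5} \sqrt{-33} = - i \sqrt{5} i \sqrt{33} = - \left(-1\right) \sqrt{165} = \sqrt{165}$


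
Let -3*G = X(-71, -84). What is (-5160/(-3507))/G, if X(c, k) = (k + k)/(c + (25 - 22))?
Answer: -14620/8183 ≈ -1.7866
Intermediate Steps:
X(c, k) = 2*k/(3 + c) (X(c, k) = (2*k)/(c + 3) = (2*k)/(3 + c) = 2*k/(3 + c))
G = -14/17 (G = -2*(-84)/(3*(3 - 71)) = -2*(-84)/(3*(-68)) = -2*(-84)*(-1)/(3*68) = -⅓*42/17 = -14/17 ≈ -0.82353)
(-5160/(-3507))/G = (-5160/(-3507))/(-14/17) = -5160*(-1/3507)*(-17/14) = (1720/1169)*(-17/14) = -14620/8183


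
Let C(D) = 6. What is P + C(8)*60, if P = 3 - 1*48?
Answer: 315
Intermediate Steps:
P = -45 (P = 3 - 48 = -45)
P + C(8)*60 = -45 + 6*60 = -45 + 360 = 315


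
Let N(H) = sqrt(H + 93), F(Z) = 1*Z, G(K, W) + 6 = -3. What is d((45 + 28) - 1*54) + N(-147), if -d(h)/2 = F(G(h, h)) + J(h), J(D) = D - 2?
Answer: -16 + 3*I*sqrt(6) ≈ -16.0 + 7.3485*I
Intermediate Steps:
J(D) = -2 + D
G(K, W) = -9 (G(K, W) = -6 - 3 = -9)
F(Z) = Z
d(h) = 22 - 2*h (d(h) = -2*(-9 + (-2 + h)) = -2*(-11 + h) = 22 - 2*h)
N(H) = sqrt(93 + H)
d((45 + 28) - 1*54) + N(-147) = (22 - 2*((45 + 28) - 1*54)) + sqrt(93 - 147) = (22 - 2*(73 - 54)) + sqrt(-54) = (22 - 2*19) + 3*I*sqrt(6) = (22 - 38) + 3*I*sqrt(6) = -16 + 3*I*sqrt(6)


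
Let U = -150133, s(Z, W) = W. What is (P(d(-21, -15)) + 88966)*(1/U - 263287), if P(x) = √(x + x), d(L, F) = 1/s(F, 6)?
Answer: -3516654024024152/150133 - 39528067172*√3/450399 ≈ -2.3424e+10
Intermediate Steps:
d(L, F) = ⅙ (d(L, F) = 1/6 = ⅙)
P(x) = √2*√x (P(x) = √(2*x) = √2*√x)
(P(d(-21, -15)) + 88966)*(1/U - 263287) = (√2*√(⅙) + 88966)*(1/(-150133) - 263287) = (√2*(√6/6) + 88966)*(-1/150133 - 263287) = (√3/3 + 88966)*(-39528067172/150133) = (88966 + √3/3)*(-39528067172/150133) = -3516654024024152/150133 - 39528067172*√3/450399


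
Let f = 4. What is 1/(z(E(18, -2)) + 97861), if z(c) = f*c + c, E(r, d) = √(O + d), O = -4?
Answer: 97861/9576775471 - 5*I*√6/9576775471 ≈ 1.0219e-5 - 1.2789e-9*I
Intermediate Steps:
E(r, d) = √(-4 + d)
z(c) = 5*c (z(c) = 4*c + c = 5*c)
1/(z(E(18, -2)) + 97861) = 1/(5*√(-4 - 2) + 97861) = 1/(5*√(-6) + 97861) = 1/(5*(I*√6) + 97861) = 1/(5*I*√6 + 97861) = 1/(97861 + 5*I*√6)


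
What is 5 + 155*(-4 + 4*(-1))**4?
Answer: 634885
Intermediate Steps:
5 + 155*(-4 + 4*(-1))**4 = 5 + 155*(-4 - 4)**4 = 5 + 155*(-8)**4 = 5 + 155*4096 = 5 + 634880 = 634885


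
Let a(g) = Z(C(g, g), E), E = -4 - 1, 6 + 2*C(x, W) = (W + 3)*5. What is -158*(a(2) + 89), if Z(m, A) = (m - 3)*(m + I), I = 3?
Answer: -53799/2 ≈ -26900.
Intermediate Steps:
C(x, W) = 9/2 + 5*W/2 (C(x, W) = -3 + ((W + 3)*5)/2 = -3 + ((3 + W)*5)/2 = -3 + (15 + 5*W)/2 = -3 + (15/2 + 5*W/2) = 9/2 + 5*W/2)
E = -5
Z(m, A) = (-3 + m)*(3 + m) (Z(m, A) = (m - 3)*(m + 3) = (-3 + m)*(3 + m))
a(g) = -9 + (9/2 + 5*g/2)**2
-158*(a(2) + 89) = -158*((-9 + (9 + 5*2)**2/4) + 89) = -158*((-9 + (9 + 10)**2/4) + 89) = -158*((-9 + (1/4)*19**2) + 89) = -158*((-9 + (1/4)*361) + 89) = -158*((-9 + 361/4) + 89) = -158*(325/4 + 89) = -158*681/4 = -53799/2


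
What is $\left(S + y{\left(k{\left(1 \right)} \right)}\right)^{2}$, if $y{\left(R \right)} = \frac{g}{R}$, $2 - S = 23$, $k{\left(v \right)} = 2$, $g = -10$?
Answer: $676$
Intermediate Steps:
$S = -21$ ($S = 2 - 23 = -21$)
$y{\left(R \right)} = - \frac{10}{R}$
$\left(S + y{\left(k{\left(1 \right)} \right)}\right)^{2} = \left(-21 - \frac{10}{2}\right)^{2} = \left(-21 - 5\right)^{2} = \left(-26\right)^{2} = 676$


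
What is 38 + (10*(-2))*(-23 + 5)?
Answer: 398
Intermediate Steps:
38 + (10*(-2))*(-23 + 5) = 38 - 20*(-18) = 38 + 360 = 398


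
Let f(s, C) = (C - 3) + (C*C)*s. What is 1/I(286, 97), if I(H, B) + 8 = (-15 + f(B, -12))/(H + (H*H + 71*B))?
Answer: -88969/697814 ≈ -0.12750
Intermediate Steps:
f(s, C) = -3 + C + s*C² (f(s, C) = (-3 + C) + C²*s = (-3 + C) + s*C² = -3 + C + s*C²)
I(H, B) = -8 + (-30 + 144*B)/(H + H² + 71*B) (I(H, B) = -8 + (-15 + (-3 - 12 + B*(-12)²))/(H + (H*H + 71*B)) = -8 + (-15 + (-3 - 12 + B*144))/(H + (H² + 71*B)) = -8 + (-15 + (-3 - 12 + 144*B))/(H + H² + 71*B) = -8 + (-15 + (-15 + 144*B))/(H + H² + 71*B) = -8 + (-30 + 144*B)/(H + H² + 71*B))
1/I(286, 97) = 1/(2*(-15 - 212*97 - 4*286 - 4*286²)/(286 + 286² + 71*97)) = 1/(2*(-15 - 20564 - 1144 - 4*81796)/(286 + 81796 + 6887)) = 1/(2*(-15 - 20564 - 1144 - 327184)/88969) = 1/(2*(1/88969)*(-348907)) = 1/(-697814/88969) = -88969/697814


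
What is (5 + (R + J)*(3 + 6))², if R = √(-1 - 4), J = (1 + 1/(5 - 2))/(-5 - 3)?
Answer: -1571/4 + 63*I*√5 ≈ -392.75 + 140.87*I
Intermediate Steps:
J = -⅙ (J = (1 + 1/3)/(-8) = (1 + ⅓)*(-⅛) = (4/3)*(-⅛) = -⅙ ≈ -0.16667)
R = I*√5 (R = √(-5) = I*√5 ≈ 2.2361*I)
(5 + (R + J)*(3 + 6))² = (5 + (I*√5 - ⅙)*(3 + 6))² = (5 + (-⅙ + I*√5)*9)² = (5 + (-3/2 + 9*I*√5))² = (7/2 + 9*I*√5)²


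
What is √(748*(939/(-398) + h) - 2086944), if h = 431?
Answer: I*√69948068170/199 ≈ 1329.0*I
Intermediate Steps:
√(748*(939/(-398) + h) - 2086944) = √(748*(939/(-398) + 431) - 2086944) = √(748*(939*(-1/398) + 431) - 2086944) = √(748*(-939/398 + 431) - 2086944) = √(748*(170599/398) - 2086944) = √(63804026/199 - 2086944) = √(-351497830/199) = I*√69948068170/199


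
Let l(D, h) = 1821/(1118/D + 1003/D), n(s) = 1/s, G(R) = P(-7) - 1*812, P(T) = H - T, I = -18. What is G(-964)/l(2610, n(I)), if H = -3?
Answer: -285628/792135 ≈ -0.36058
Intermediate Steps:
P(T) = -3 - T
G(R) = -808 (G(R) = (-3 - 1*(-7)) - 1*812 = (-3 + 7) - 812 = 4 - 812 = -808)
l(D, h) = 607*D/707 (l(D, h) = 1821/((2121/D)) = 1821*(D/2121) = 607*D/707)
G(-964)/l(2610, n(I)) = -808/((607/707)*2610) = -808/1584270/707 = -808*707/1584270 = -285628/792135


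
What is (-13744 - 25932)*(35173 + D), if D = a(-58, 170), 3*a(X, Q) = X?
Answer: -4184270636/3 ≈ -1.3948e+9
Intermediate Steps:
a(X, Q) = X/3
D = -58/3 (D = (⅓)*(-58) = -58/3 ≈ -19.333)
(-13744 - 25932)*(35173 + D) = (-13744 - 25932)*(35173 - 58/3) = -39676*105461/3 = -4184270636/3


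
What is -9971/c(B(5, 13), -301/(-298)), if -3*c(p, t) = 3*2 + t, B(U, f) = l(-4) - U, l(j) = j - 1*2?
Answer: 8914074/2089 ≈ 4267.1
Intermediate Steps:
l(j) = -2 + j (l(j) = j - 2 = -2 + j)
B(U, f) = -6 - U (B(U, f) = (-2 - 4) - U = -6 - U)
c(p, t) = -2 - t/3 (c(p, t) = -(3*2 + t)/3 = -(6 + t)/3 = -2 - t/3)
-9971/c(B(5, 13), -301/(-298)) = -9971/(-2 - (-301)/(3*(-298))) = -9971/(-2 - (-301)*(-1)/(3*298)) = -9971/(-2 - 1/3*301/298) = -9971/(-2 - 301/894) = -9971/(-2089/894) = -9971*(-894/2089) = 8914074/2089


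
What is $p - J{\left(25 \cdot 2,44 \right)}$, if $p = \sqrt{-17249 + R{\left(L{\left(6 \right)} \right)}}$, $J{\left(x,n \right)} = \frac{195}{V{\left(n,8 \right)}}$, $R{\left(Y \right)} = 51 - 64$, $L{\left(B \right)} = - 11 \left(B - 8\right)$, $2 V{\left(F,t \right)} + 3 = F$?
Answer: $- \frac{390}{41} + 3 i \sqrt{1918} \approx -9.5122 + 131.39 i$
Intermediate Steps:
$V{\left(F,t \right)} = - \frac{3}{2} + \frac{F}{2}$
$L{\left(B \right)} = 88 - 11 B$ ($L{\left(B \right)} = - 11 \left(-8 + B\right) = 88 - 11 B$)
$R{\left(Y \right)} = -13$
$J{\left(x,n \right)} = \frac{195}{- \frac{3}{2} + \frac{n}{2}}$
$p = 3 i \sqrt{1918}$ ($p = \sqrt{-17249 - 13} = \sqrt{-17262} = 3 i \sqrt{1918} \approx 131.39 i$)
$p - J{\left(25 \cdot 2,44 \right)} = 3 i \sqrt{1918} - \frac{390}{-3 + 44} = 3 i \sqrt{1918} - \frac{390}{41} = - \frac{390}{41} + 3 i \sqrt{1918}$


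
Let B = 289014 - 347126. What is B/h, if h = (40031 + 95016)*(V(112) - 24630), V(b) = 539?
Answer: 58112/3253417277 ≈ 1.7862e-5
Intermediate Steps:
h = -3253417277 (h = (40031 + 95016)*(539 - 24630) = 135047*(-24091) = -3253417277)
B = -58112
B/h = -58112/(-3253417277) = -58112*(-1/3253417277) = 58112/3253417277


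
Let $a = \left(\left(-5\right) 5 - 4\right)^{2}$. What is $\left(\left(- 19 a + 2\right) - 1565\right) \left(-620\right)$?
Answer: $10876040$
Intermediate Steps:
$a = 841$ ($a = \left(-25 - 4\right)^{2} = \left(-29\right)^{2} = 841$)
$\left(\left(- 19 a + 2\right) - 1565\right) \left(-620\right) = \left(\left(\left(-19\right) 841 + 2\right) - 1565\right) \left(-620\right) = \left(\left(-15979 + 2\right) - 1565\right) \left(-620\right) = \left(-15977 - 1565\right) \left(-620\right) = \left(-17542\right) \left(-620\right) = 10876040$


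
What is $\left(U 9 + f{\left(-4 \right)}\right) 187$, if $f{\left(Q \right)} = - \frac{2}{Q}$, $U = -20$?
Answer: $- \frac{67133}{2} \approx -33567.0$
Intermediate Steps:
$\left(U 9 + f{\left(-4 \right)}\right) 187 = \left(\left(-20\right) 9 - \frac{2}{-4}\right) 187 = \left(-180 - - \frac{1}{2}\right) 187 = \left(-180 + \frac{1}{2}\right) 187 = \left(- \frac{359}{2}\right) 187 = - \frac{67133}{2}$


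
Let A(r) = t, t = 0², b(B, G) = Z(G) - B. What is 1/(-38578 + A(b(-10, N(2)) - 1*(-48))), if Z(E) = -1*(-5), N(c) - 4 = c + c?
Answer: -1/38578 ≈ -2.5922e-5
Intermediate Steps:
N(c) = 4 + 2*c (N(c) = 4 + (c + c) = 4 + 2*c)
Z(E) = 5
b(B, G) = 5 - B
t = 0
A(r) = 0
1/(-38578 + A(b(-10, N(2)) - 1*(-48))) = 1/(-38578 + 0) = 1/(-38578) = -1/38578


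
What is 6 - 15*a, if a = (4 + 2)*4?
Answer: -354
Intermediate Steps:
a = 24 (a = 6*4 = 24)
6 - 15*a = 6 - 15*24 = 6 - 360 = -354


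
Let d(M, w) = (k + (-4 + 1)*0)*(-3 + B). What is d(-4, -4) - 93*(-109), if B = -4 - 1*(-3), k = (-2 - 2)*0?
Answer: 10137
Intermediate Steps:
k = 0 (k = -4*0 = 0)
B = -1 (B = -4 + 3 = -1)
d(M, w) = 0 (d(M, w) = (0 + (-4 + 1)*0)*(-3 - 1) = (0 - 3*0)*(-4) = (0 + 0)*(-4) = 0*(-4) = 0)
d(-4, -4) - 93*(-109) = 0 - 93*(-109) = 0 + 10137 = 10137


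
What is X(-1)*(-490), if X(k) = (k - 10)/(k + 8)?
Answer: 770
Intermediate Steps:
X(k) = (-10 + k)/(8 + k)
X(-1)*(-490) = ((-10 - 1)/(8 - 1))*(-490) = (-11/7)*(-490) = ((⅐)*(-11))*(-490) = -11/7*(-490) = 770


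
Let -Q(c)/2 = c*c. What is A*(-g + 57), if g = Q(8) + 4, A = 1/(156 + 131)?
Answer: 181/287 ≈ 0.63066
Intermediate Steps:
Q(c) = -2*c² (Q(c) = -2*c*c = -2*c²)
A = 1/287 ≈ 0.0034843
g = -124 (g = -2*8² + 4 = -2*64 + 4 = -128 + 4 = -124)
A*(-g + 57) = (-1*(-124) + 57)/287 = (124 + 57)/287 = (1/287)*181 = 181/287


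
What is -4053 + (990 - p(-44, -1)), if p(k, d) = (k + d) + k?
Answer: -2974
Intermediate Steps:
p(k, d) = d + 2*k (p(k, d) = (d + k) + k = d + 2*k)
-4053 + (990 - p(-44, -1)) = -4053 + (990 - (-1 + 2*(-44))) = -4053 + (990 - (-1 - 88)) = -4053 + (990 - 1*(-89)) = -4053 + (990 + 89) = -4053 + 1079 = -2974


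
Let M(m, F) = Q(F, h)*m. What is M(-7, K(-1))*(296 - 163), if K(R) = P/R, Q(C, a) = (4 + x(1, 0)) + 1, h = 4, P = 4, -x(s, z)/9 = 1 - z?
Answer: 3724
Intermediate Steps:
x(s, z) = -9 + 9*z (x(s, z) = -9*(1 - z) = -9 + 9*z)
Q(C, a) = -4 (Q(C, a) = (4 + (-9 + 9*0)) + 1 = (4 + (-9 + 0)) + 1 = (4 - 9) + 1 = -5 + 1 = -4)
K(R) = 4/R
M(m, F) = -4*m
M(-7, K(-1))*(296 - 163) = (-4*(-7))*(296 - 163) = 28*133 = 3724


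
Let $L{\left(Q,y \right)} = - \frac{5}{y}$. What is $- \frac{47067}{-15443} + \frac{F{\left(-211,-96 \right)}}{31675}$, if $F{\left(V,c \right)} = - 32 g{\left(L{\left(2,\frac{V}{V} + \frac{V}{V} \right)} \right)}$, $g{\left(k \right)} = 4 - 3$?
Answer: $\frac{1490353049}{489157025} \approx 3.0468$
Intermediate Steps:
$g{\left(k \right)} = 1$
$F{\left(V,c \right)} = -32$ ($F{\left(V,c \right)} = \left(-32\right) 1 = -32$)
$- \frac{47067}{-15443} + \frac{F{\left(-211,-96 \right)}}{31675} = - \frac{47067}{-15443} - \frac{32}{31675} = \left(-47067\right) \left(- \frac{1}{15443}\right) - \frac{32}{31675} = \frac{47067}{15443} - \frac{32}{31675} = \frac{1490353049}{489157025}$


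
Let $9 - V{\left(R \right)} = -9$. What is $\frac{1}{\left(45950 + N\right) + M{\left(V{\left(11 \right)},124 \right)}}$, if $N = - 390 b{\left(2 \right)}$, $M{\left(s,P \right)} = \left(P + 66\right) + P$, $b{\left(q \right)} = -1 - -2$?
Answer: $\frac{1}{45874} \approx 2.1799 \cdot 10^{-5}$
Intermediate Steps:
$V{\left(R \right)} = 18$ ($V{\left(R \right)} = 9 - -9 = 9 + 9 = 18$)
$b{\left(q \right)} = 1$ ($b{\left(q \right)} = -1 + 2 = 1$)
$M{\left(s,P \right)} = 66 + 2 P$ ($M{\left(s,P \right)} = \left(66 + P\right) + P = 66 + 2 P$)
$N = -390$ ($N = - 390 \cdot 1 = \left(-1\right) 390 = -390$)
$\frac{1}{\left(45950 + N\right) + M{\left(V{\left(11 \right)},124 \right)}} = \frac{1}{\left(45950 - 390\right) + \left(66 + 2 \cdot 124\right)} = \frac{1}{45560 + \left(66 + 248\right)} = \frac{1}{45560 + 314} = \frac{1}{45874}$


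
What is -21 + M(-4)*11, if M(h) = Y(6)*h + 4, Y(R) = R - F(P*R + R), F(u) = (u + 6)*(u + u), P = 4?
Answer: 94799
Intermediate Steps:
F(u) = 2*u*(6 + u) (F(u) = (6 + u)*(2*u) = 2*u*(6 + u))
Y(R) = R - 10*R*(6 + 5*R) (Y(R) = R - 2*(4*R + R)*(6 + (4*R + R)) = R - 2*5*R*(6 + 5*R) = R - 10*R*(6 + 5*R))
M(h) = 4 - 2154*h (M(h) = (6*(-59 - 50*6))*h + 4 = (6*(-59 - 300))*h + 4 = (6*(-359))*h + 4 = -2154*h + 4 = 4 - 2154*h)
-21 + M(-4)*11 = -21 + (4 - 2154*(-4))*11 = -21 + (4 + 8616)*11 = -21 + 8620*11 = -21 + 94820 = 94799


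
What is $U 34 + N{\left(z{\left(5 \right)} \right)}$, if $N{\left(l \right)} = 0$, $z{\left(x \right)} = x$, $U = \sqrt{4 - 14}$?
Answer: $34 i \sqrt{10} \approx 107.52 i$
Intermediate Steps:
$U = i \sqrt{10}$ ($U = \sqrt{-10} = i \sqrt{10} \approx 3.1623 i$)
$U 34 + N{\left(z{\left(5 \right)} \right)} = i \sqrt{10} \cdot 34 + 0 = 34 i \sqrt{10} + 0 = 34 i \sqrt{10}$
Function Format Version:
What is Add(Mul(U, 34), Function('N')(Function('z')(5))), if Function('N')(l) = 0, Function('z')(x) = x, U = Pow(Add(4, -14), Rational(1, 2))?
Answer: Mul(34, I, Pow(10, Rational(1, 2))) ≈ Mul(107.52, I)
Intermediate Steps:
U = Mul(I, Pow(10, Rational(1, 2))) (U = Pow(-10, Rational(1, 2)) = Mul(I, Pow(10, Rational(1, 2))) ≈ Mul(3.1623, I))
Add(Mul(U, 34), Function('N')(Function('z')(5))) = Add(Mul(Mul(I, Pow(10, Rational(1, 2))), 34), 0) = Add(Mul(34, I, Pow(10, Rational(1, 2))), 0) = Mul(34, I, Pow(10, Rational(1, 2)))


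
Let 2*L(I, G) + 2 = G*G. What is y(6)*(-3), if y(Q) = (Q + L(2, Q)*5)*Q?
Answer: -1638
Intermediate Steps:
L(I, G) = -1 + G²/2 (L(I, G) = -1 + (G*G)/2 = -1 + G²/2)
y(Q) = Q*(-5 + Q + 5*Q²/2) (y(Q) = (Q + (-1 + Q²/2)*5)*Q = (Q + (-5 + 5*Q²/2))*Q = (-5 + Q + 5*Q²/2)*Q = Q*(-5 + Q + 5*Q²/2))
y(6)*(-3) = ((½)*6*(-10 + 2*6 + 5*6²))*(-3) = ((½)*6*(-10 + 12 + 5*36))*(-3) = ((½)*6*(-10 + 12 + 180))*(-3) = ((½)*6*182)*(-3) = 546*(-3) = -1638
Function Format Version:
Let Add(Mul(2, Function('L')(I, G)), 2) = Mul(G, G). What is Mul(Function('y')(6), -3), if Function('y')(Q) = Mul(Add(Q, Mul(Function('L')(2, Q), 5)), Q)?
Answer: -1638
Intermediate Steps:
Function('L')(I, G) = Add(-1, Mul(Rational(1, 2), Pow(G, 2))) (Function('L')(I, G) = Add(-1, Mul(Rational(1, 2), Mul(G, G))) = Add(-1, Mul(Rational(1, 2), Pow(G, 2))))
Function('y')(Q) = Mul(Q, Add(-5, Q, Mul(Rational(5, 2), Pow(Q, 2)))) (Function('y')(Q) = Mul(Add(Q, Mul(Add(-1, Mul(Rational(1, 2), Pow(Q, 2))), 5)), Q) = Mul(Add(Q, Add(-5, Mul(Rational(5, 2), Pow(Q, 2)))), Q) = Mul(Add(-5, Q, Mul(Rational(5, 2), Pow(Q, 2))), Q) = Mul(Q, Add(-5, Q, Mul(Rational(5, 2), Pow(Q, 2)))))
Mul(Function('y')(6), -3) = Mul(Mul(Rational(1, 2), 6, Add(-10, Mul(2, 6), Mul(5, Pow(6, 2)))), -3) = Mul(Mul(Rational(1, 2), 6, Add(-10, 12, Mul(5, 36))), -3) = Mul(Mul(Rational(1, 2), 6, Add(-10, 12, 180)), -3) = Mul(Mul(Rational(1, 2), 6, 182), -3) = Mul(546, -3) = -1638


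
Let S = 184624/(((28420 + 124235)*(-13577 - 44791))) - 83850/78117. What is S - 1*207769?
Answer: -231755369886478697/1115441536320 ≈ -2.0777e+5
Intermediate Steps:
S = -1197326808617/1115441536320 (S = 184624/((152655*(-58368))) - 83850*1/78117 = 184624/(-8910167040) - 2150/2003 = 184624*(-1/8910167040) - 2150/2003 = -11539/556885440 - 2150/2003 = -1197326808617/1115441536320 ≈ -1.0734)
S - 1*207769 = -1197326808617/1115441536320 - 1*207769 = -1197326808617/1115441536320 - 207769 = -231755369886478697/1115441536320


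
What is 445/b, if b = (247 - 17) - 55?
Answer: 89/35 ≈ 2.5429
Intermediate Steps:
b = 175 (b = 230 - 55 = 175)
445/b = 445/175 = 445*(1/175) = 89/35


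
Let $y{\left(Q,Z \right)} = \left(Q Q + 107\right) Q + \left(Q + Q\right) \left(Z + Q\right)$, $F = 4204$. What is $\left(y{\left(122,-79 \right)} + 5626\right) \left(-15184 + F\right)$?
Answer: $-20258319600$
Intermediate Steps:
$y{\left(Q,Z \right)} = Q \left(107 + Q^{2}\right) + 2 Q \left(Q + Z\right)$ ($y{\left(Q,Z \right)} = \left(Q^{2} + 107\right) Q + 2 Q \left(Q + Z\right) = \left(107 + Q^{2}\right) Q + 2 Q \left(Q + Z\right) = Q \left(107 + Q^{2}\right) + 2 Q \left(Q + Z\right)$)
$\left(y{\left(122,-79 \right)} + 5626\right) \left(-15184 + F\right) = \left(122 \left(107 + 122^{2} + 2 \cdot 122 + 2 \left(-79\right)\right) + 5626\right) \left(-15184 + 4204\right) = \left(122 \left(107 + 14884 + 244 - 158\right) + 5626\right) \left(-10980\right) = \left(122 \cdot 15077 + 5626\right) \left(-10980\right) = \left(1839394 + 5626\right) \left(-10980\right) = 1845020 \left(-10980\right) = -20258319600$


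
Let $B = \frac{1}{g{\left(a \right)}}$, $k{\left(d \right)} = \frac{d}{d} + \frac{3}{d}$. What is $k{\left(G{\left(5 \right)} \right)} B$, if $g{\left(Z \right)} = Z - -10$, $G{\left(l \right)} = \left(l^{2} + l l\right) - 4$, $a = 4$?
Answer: $\frac{7}{92} \approx 0.076087$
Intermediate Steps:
$G{\left(l \right)} = -4 + 2 l^{2}$ ($G{\left(l \right)} = \left(l^{2} + l^{2}\right) - 4 = 2 l^{2} - 4 = -4 + 2 l^{2}$)
$g{\left(Z \right)} = 10 + Z$ ($g{\left(Z \right)} = Z + 10 = 10 + Z$)
$k{\left(d \right)} = 1 + \frac{3}{d}$
$B = \frac{1}{14}$ ($B = \frac{1}{10 + 4} = \frac{1}{14} \approx 0.071429$)
$k{\left(G{\left(5 \right)} \right)} B = \frac{3 - \left(4 - 2 \cdot 5^{2}\right)}{-4 + 2 \cdot 5^{2}} \cdot \frac{1}{14} = \frac{3 + \left(-4 + 2 \cdot 25\right)}{-4 + 2 \cdot 25} \cdot \frac{1}{14} = \frac{3 + \left(-4 + 50\right)}{-4 + 50} \cdot \frac{1}{14} = \frac{3 + 46}{46} \cdot \frac{1}{14} = \frac{1}{46} \cdot 49 \cdot \frac{1}{14} = \frac{49}{46} \cdot \frac{1}{14} = \frac{7}{92}$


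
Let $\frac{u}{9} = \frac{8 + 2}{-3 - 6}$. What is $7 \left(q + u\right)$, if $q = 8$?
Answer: $-14$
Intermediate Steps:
$u = -10$ ($u = 9 \frac{8 + 2}{-3 - 6} = 9 \frac{10}{-9} = 9 \cdot 10 \left(- \frac{1}{9}\right) = 9 \left(- \frac{10}{9}\right) = -10$)
$7 \left(q + u\right) = 7 \left(8 - 10\right) = 7 \left(-2\right) = -14$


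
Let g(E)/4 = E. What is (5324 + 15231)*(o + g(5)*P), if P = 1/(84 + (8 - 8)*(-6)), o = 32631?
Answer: 14085437080/21 ≈ 6.7074e+8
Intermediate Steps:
g(E) = 4*E
P = 1/84 (P = 1/(84 + 0*(-6)) = 1/(84 + 0) = 1/84 ≈ 0.011905)
(5324 + 15231)*(o + g(5)*P) = (5324 + 15231)*(32631 + (4*5)*(1/84)) = 20555*(32631 + 20*(1/84)) = 20555*(32631 + 5/21) = 20555*(685256/21) = 14085437080/21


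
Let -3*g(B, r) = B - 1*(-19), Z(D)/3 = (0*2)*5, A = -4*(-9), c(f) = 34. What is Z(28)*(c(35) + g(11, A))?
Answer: 0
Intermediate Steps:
A = 36
Z(D) = 0 (Z(D) = 3*((0*2)*5) = 3*(0*5) = 3*0 = 0)
g(B, r) = -19/3 - B/3 (g(B, r) = -(B - 1*(-19))/3 = -(B + 19)/3 = -(19 + B)/3 = -19/3 - B/3)
Z(28)*(c(35) + g(11, A)) = 0*(34 + (-19/3 - ⅓*11)) = 0*(34 + (-19/3 - 11/3)) = 0*(34 - 10) = 0*24 = 0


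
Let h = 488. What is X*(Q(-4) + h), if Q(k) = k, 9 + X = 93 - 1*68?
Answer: 7744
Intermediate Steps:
X = 16 (X = -9 + (93 - 1*68) = -9 + (93 - 68) = -9 + 25 = 16)
X*(Q(-4) + h) = 16*(-4 + 488) = 16*484 = 7744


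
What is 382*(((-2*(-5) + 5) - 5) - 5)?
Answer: 1910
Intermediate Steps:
382*(((-2*(-5) + 5) - 5) - 5) = 382*(((10 + 5) - 5) - 5) = 382*((15 - 5) - 5) = 382*(10 - 5) = 382*5 = 1910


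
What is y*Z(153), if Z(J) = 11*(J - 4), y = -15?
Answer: -24585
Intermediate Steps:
Z(J) = -44 + 11*J (Z(J) = 11*(-4 + J) = -44 + 11*J)
y*Z(153) = -15*(-44 + 11*153) = -15*(-44 + 1683) = -15*1639 = -24585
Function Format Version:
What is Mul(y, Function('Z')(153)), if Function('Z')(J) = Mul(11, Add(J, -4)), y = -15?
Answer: -24585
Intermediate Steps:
Function('Z')(J) = Add(-44, Mul(11, J)) (Function('Z')(J) = Mul(11, Add(-4, J)) = Add(-44, Mul(11, J)))
Mul(y, Function('Z')(153)) = Mul(-15, Add(-44, Mul(11, 153))) = Mul(-15, Add(-44, 1683)) = Mul(-15, 1639) = -24585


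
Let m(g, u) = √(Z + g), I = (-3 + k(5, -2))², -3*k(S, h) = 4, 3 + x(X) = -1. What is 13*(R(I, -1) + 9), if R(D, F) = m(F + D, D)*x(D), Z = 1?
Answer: -325/3 ≈ -108.33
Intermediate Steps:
x(X) = -4 (x(X) = -3 - 1 = -4)
k(S, h) = -4/3 (k(S, h) = -⅓*4 = -4/3)
I = 169/9 (I = (-3 - 4/3)² = (-13/3)² = 169/9 ≈ 18.778)
m(g, u) = √(1 + g)
R(D, F) = -4*√(1 + D + F) (R(D, F) = √(1 + (F + D))*(-4) = √(1 + (D + F))*(-4) = √(1 + D + F)*(-4) = -4*√(1 + D + F))
13*(R(I, -1) + 9) = 13*(-4*√(1 + 169/9 - 1) + 9) = 13*(-4*√(169/9) + 9) = 13*(-4*13/3 + 9) = 13*(-52/3 + 9) = 13*(-25/3) = -325/3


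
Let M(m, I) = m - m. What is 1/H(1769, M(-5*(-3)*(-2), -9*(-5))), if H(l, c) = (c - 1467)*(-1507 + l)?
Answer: -1/384354 ≈ -2.6018e-6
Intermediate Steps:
M(m, I) = 0
H(l, c) = (-1507 + l)*(-1467 + c) (H(l, c) = (-1467 + c)*(-1507 + l) = (-1507 + l)*(-1467 + c))
1/H(1769, M(-5*(-3)*(-2), -9*(-5))) = 1/(2210769 - 1507*0 - 1467*1769 + 0*1769) = 1/(2210769 + 0 - 2595123 + 0) = 1/(-384354) = -1/384354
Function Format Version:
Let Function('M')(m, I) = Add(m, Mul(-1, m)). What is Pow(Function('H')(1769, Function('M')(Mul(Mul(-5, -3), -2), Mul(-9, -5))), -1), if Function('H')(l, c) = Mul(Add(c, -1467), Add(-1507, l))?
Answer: Rational(-1, 384354) ≈ -2.6018e-6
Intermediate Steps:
Function('M')(m, I) = 0
Function('H')(l, c) = Mul(Add(-1507, l), Add(-1467, c)) (Function('H')(l, c) = Mul(Add(-1467, c), Add(-1507, l)) = Mul(Add(-1507, l), Add(-1467, c)))
Pow(Function('H')(1769, Function('M')(Mul(Mul(-5, -3), -2), Mul(-9, -5))), -1) = Pow(Add(2210769, Mul(-1507, 0), Mul(-1467, 1769), Mul(0, 1769)), -1) = Pow(Add(2210769, 0, -2595123, 0), -1) = Pow(-384354, -1) = Rational(-1, 384354)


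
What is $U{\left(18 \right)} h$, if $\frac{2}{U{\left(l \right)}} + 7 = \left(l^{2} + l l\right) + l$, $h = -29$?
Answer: $- \frac{58}{659} \approx -0.088012$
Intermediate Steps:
$U{\left(l \right)} = \frac{2}{-7 + l + 2 l^{2}}$ ($U{\left(l \right)} = \frac{2}{-7 + \left(\left(l^{2} + l l\right) + l\right)} = \frac{2}{-7 + \left(\left(l^{2} + l^{2}\right) + l\right)} = \frac{2}{-7 + \left(2 l^{2} + l\right)} = \frac{2}{-7 + \left(l + 2 l^{2}\right)} = \frac{2}{-7 + l + 2 l^{2}}$)
$U{\left(18 \right)} h = \frac{2}{-7 + 18 + 2 \cdot 18^{2}} \left(-29\right) = \frac{2}{-7 + 18 + 2 \cdot 324} \left(-29\right) = \frac{2}{-7 + 18 + 648} \left(-29\right) = \frac{2}{659} \left(-29\right) = - \frac{58}{659}$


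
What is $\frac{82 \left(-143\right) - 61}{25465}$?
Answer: $- \frac{11787}{25465} \approx -0.46287$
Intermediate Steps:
$\frac{82 \left(-143\right) - 61}{25465} = \left(-11726 - 61\right) \frac{1}{25465} = \left(-11787\right) \frac{1}{25465} = - \frac{11787}{25465}$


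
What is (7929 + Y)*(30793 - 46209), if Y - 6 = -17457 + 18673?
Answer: -141071816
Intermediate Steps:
Y = 1222 (Y = 6 + (-17457 + 18673) = 6 + 1216 = 1222)
(7929 + Y)*(30793 - 46209) = (7929 + 1222)*(30793 - 46209) = 9151*(-15416) = -141071816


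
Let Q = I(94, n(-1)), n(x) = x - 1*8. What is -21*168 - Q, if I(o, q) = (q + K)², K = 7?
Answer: -3532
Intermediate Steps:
n(x) = -8 + x (n(x) = x - 8 = -8 + x)
I(o, q) = (7 + q)² (I(o, q) = (q + 7)² = (7 + q)²)
Q = 4 (Q = (7 + (-8 - 1))² = (7 - 9)² = (-2)² = 4)
-21*168 - Q = -21*168 - 1*4 = -3528 - 4 = -3532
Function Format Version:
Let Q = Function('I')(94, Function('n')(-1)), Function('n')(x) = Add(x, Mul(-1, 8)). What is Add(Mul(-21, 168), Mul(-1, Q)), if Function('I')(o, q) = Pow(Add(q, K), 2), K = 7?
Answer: -3532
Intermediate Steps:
Function('n')(x) = Add(-8, x) (Function('n')(x) = Add(x, -8) = Add(-8, x))
Function('I')(o, q) = Pow(Add(7, q), 2) (Function('I')(o, q) = Pow(Add(q, 7), 2) = Pow(Add(7, q), 2))
Q = 4 (Q = Pow(Add(7, Add(-8, -1)), 2) = Pow(Add(7, -9), 2) = Pow(-2, 2) = 4)
Add(Mul(-21, 168), Mul(-1, Q)) = Add(Mul(-21, 168), Mul(-1, 4)) = Add(-3528, -4) = -3532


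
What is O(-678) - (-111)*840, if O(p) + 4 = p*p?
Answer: 552920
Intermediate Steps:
O(p) = -4 + p**2 (O(p) = -4 + p*p = -4 + p**2)
O(-678) - (-111)*840 = (-4 + (-678)**2) - (-111)*840 = (-4 + 459684) - 1*(-93240) = 459680 + 93240 = 552920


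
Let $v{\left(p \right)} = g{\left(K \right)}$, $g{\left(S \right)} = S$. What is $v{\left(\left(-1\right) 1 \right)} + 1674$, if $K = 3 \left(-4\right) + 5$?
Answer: $1667$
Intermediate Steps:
$K = -7$ ($K = -12 + 5 = -7$)
$v{\left(p \right)} = -7$
$v{\left(\left(-1\right) 1 \right)} + 1674 = -7 + 1674 = 1667$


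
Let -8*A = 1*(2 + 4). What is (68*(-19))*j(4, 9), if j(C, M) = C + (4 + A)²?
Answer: -75259/4 ≈ -18815.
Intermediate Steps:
A = -¾ (A = -(2 + 4)/8 = -6/8 = -⅛*6 = -¾ ≈ -0.75000)
j(C, M) = 169/16 + C (j(C, M) = C + (4 - ¾)² = C + (13/4)² = C + 169/16 = 169/16 + C)
(68*(-19))*j(4, 9) = (68*(-19))*(169/16 + 4) = -1292*233/16 = -75259/4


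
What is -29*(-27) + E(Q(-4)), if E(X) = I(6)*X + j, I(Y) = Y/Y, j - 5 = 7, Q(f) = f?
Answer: 791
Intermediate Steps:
j = 12 (j = 5 + 7 = 12)
I(Y) = 1
E(X) = 12 + X (E(X) = 1*X + 12 = X + 12 = 12 + X)
-29*(-27) + E(Q(-4)) = -29*(-27) + (12 - 4) = 783 + 8 = 791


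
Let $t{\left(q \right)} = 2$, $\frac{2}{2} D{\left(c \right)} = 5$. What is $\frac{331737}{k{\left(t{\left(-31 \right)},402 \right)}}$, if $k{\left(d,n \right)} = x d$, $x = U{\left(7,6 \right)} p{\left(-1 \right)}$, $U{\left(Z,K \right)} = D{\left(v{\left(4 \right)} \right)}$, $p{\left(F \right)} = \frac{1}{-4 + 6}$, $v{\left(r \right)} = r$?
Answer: $\frac{331737}{5} \approx 66347.0$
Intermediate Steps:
$p{\left(F \right)} = \frac{1}{2}$
$D{\left(c \right)} = 5$
$U{\left(Z,K \right)} = 5$
$x = \frac{5}{2}$ ($x = 5 \cdot \frac{1}{2} = \frac{5}{2} \approx 2.5$)
$k{\left(d,n \right)} = \frac{5 d}{2}$
$\frac{331737}{k{\left(t{\left(-31 \right)},402 \right)}} = \frac{331737}{\frac{5}{2} \cdot 2} = \frac{331737}{5}$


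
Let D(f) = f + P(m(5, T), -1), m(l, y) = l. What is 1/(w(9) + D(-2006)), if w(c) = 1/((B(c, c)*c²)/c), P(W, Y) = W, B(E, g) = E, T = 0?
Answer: -81/162080 ≈ -0.00049975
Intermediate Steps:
w(c) = c⁻² (w(c) = 1/((c*c²)/c) = 1/(c³/c) = 1/(c²) = c⁻²)
D(f) = 5 + f (D(f) = f + 5 = 5 + f)
1/(w(9) + D(-2006)) = 1/(9⁻² + (5 - 2006)) = 1/(1/81 - 2001) = 1/(-162080/81) = -81/162080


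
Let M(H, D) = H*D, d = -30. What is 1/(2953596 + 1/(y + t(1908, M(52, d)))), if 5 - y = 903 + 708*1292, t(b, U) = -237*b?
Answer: 1367830/4040017216679 ≈ 3.3857e-7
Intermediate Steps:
M(H, D) = D*H
y = -915634 (y = 5 - (903 + 708*1292) = 5 - (903 + 914736) = 5 - 1*915639 = 5 - 915639 = -915634)
1/(2953596 + 1/(y + t(1908, M(52, d)))) = 1/(2953596 + 1/(-915634 - 237*1908)) = 1/(2953596 + 1/(-915634 - 452196)) = 1/(2953596 + 1/(-1367830)) = 1/(2953596 - 1/1367830) = 1/(4040017216679/1367830) = 1367830/4040017216679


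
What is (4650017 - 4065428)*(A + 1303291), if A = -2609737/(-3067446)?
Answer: 779018892531675349/1022482 ≈ 7.6189e+11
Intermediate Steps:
A = 2609737/3067446 (A = -2609737*(-1/3067446) = 2609737/3067446 ≈ 0.85079)
(4650017 - 4065428)*(A + 1303291) = (4650017 - 4065428)*(2609737/3067446 + 1303291) = 584589*(3997777374523/3067446) = 779018892531675349/1022482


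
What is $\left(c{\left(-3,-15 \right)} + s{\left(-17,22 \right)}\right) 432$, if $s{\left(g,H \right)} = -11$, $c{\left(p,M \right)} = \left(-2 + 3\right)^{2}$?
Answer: $-4320$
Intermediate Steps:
$c{\left(p,M \right)} = 1$ ($c{\left(p,M \right)} = 1^{2} = 1$)
$\left(c{\left(-3,-15 \right)} + s{\left(-17,22 \right)}\right) 432 = \left(1 - 11\right) 432 = \left(-10\right) 432 = -4320$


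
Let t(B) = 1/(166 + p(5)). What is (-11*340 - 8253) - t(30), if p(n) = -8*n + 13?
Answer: -1667028/139 ≈ -11993.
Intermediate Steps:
p(n) = 13 - 8*n
t(B) = 1/139 (t(B) = 1/(166 + (13 - 8*5)) = 1/(166 + (13 - 40)) = 1/(166 - 27) = 1/139)
(-11*340 - 8253) - t(30) = (-11*340 - 8253) - 1*1/139 = (-3740 - 8253) - 1/139 = -11993 - 1/139 = -1667028/139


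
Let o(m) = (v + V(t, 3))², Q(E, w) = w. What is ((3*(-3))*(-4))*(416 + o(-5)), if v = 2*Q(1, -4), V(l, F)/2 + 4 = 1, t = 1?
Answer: 22032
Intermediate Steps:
V(l, F) = -6 (V(l, F) = -8 + 2*1 = -8 + 2 = -6)
v = -8 (v = 2*(-4) = -8)
o(m) = 196 (o(m) = (-8 - 6)² = (-14)² = 196)
((3*(-3))*(-4))*(416 + o(-5)) = ((3*(-3))*(-4))*(416 + 196) = -9*(-4)*612 = 36*612 = 22032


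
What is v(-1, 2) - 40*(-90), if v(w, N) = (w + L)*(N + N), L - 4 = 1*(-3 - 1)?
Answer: 3596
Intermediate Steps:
L = 0 (L = 4 + 1*(-3 - 1) = 4 + 1*(-4) = 4 - 4 = 0)
v(w, N) = 2*N*w (v(w, N) = (w + 0)*(N + N) = w*(2*N) = 2*N*w)
v(-1, 2) - 40*(-90) = 2*2*(-1) - 40*(-90) = -4 + 3600 = 3596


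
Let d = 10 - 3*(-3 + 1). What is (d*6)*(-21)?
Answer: -2016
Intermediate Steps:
d = 16 (d = 10 - 3*(-2) = 10 - 1*(-6) = 10 + 6 = 16)
(d*6)*(-21) = (16*6)*(-21) = 96*(-21) = -2016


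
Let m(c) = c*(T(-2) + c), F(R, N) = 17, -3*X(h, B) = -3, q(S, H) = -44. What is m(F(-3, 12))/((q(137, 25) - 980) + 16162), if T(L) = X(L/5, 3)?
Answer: 17/841 ≈ 0.020214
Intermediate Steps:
X(h, B) = 1 (X(h, B) = -⅓*(-3) = 1)
T(L) = 1
m(c) = c*(1 + c)
m(F(-3, 12))/((q(137, 25) - 980) + 16162) = (17*(1 + 17))/((-44 - 980) + 16162) = (17*18)/(-1024 + 16162) = 306/15138 = 306*(1/15138) = 17/841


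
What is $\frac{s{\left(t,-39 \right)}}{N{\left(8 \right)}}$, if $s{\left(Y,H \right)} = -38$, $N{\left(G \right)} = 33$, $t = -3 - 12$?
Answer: $- \frac{38}{33} \approx -1.1515$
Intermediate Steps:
$t = -15$ ($t = -3 - 12 = -15$)
$\frac{s{\left(t,-39 \right)}}{N{\left(8 \right)}} = - \frac{38}{33}$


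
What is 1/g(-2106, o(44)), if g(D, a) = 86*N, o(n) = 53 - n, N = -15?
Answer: -1/1290 ≈ -0.00077519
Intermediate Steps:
g(D, a) = -1290 (g(D, a) = 86*(-15) = -1290)
1/g(-2106, o(44)) = 1/(-1290) = -1/1290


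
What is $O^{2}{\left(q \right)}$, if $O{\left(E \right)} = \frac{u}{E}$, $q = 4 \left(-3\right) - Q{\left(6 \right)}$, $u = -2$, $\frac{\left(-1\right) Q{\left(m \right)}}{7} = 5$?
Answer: $\frac{4}{529} \approx 0.0075614$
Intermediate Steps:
$Q{\left(m \right)} = -35$ ($Q{\left(m \right)} = \left(-7\right) 5 = -35$)
$q = 23$ ($q = 4 \left(-3\right) - -35 = -12 + 35 = 23$)
$O{\left(E \right)} = - \frac{2}{E}$
$O^{2}{\left(q \right)} = \left(- \frac{2}{23}\right)^{2} = \frac{4}{529}$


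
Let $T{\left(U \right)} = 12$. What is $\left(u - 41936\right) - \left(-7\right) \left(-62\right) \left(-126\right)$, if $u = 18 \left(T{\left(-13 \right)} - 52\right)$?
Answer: $12028$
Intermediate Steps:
$u = -720$ ($u = 18 \left(12 - 52\right) = 18 \left(-40\right) = -720$)
$\left(u - 41936\right) - \left(-7\right) \left(-62\right) \left(-126\right) = \left(-720 - 41936\right) - \left(-7\right) \left(-62\right) \left(-126\right) = -42656 - 434 \left(-126\right) = -42656 - -54684 = -42656 + 54684 = 12028$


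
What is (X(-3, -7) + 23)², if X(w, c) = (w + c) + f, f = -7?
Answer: 36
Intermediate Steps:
X(w, c) = -7 + c + w (X(w, c) = (w + c) - 7 = (c + w) - 7 = -7 + c + w)
(X(-3, -7) + 23)² = ((-7 - 7 - 3) + 23)² = (-17 + 23)² = 6² = 36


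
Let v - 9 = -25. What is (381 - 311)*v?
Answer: -1120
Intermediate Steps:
v = -16 (v = 9 - 25 = -16)
(381 - 311)*v = (381 - 311)*(-16) = 70*(-16) = -1120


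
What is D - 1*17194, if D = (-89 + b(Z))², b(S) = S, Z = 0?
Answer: -9273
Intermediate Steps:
D = 7921 (D = (-89 + 0)² = (-89)² = 7921)
D - 1*17194 = 7921 - 1*17194 = 7921 - 17194 = -9273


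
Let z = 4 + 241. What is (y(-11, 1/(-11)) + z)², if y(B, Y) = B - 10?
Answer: 50176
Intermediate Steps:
y(B, Y) = -10 + B
z = 245
(y(-11, 1/(-11)) + z)² = ((-10 - 11) + 245)² = (-21 + 245)² = 224² = 50176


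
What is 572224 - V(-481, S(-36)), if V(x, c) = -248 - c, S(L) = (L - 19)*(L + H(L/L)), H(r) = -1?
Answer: 574507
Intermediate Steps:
S(L) = (-1 + L)*(-19 + L) (S(L) = (L - 19)*(L - 1) = (-19 + L)*(-1 + L) = (-1 + L)*(-19 + L))
572224 - V(-481, S(-36)) = 572224 - (-248 - (19 + (-36)² - 20*(-36))) = 572224 - (-248 - (19 + 1296 + 720)) = 572224 - (-248 - 1*2035) = 572224 - (-248 - 2035) = 572224 - 1*(-2283) = 572224 + 2283 = 574507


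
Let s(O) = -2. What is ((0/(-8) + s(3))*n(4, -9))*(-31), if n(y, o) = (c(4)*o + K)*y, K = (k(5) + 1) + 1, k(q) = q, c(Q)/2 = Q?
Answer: -16120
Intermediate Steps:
c(Q) = 2*Q
K = 7 (K = (5 + 1) + 1 = 6 + 1 = 7)
n(y, o) = y*(7 + 8*o) (n(y, o) = ((2*4)*o + 7)*y = (8*o + 7)*y = (7 + 8*o)*y = y*(7 + 8*o))
((0/(-8) + s(3))*n(4, -9))*(-31) = ((0/(-8) - 2)*(4*(7 + 8*(-9))))*(-31) = ((0*(-⅛) - 2)*(4*(7 - 72)))*(-31) = ((0 - 2)*(4*(-65)))*(-31) = -2*(-260)*(-31) = 520*(-31) = -16120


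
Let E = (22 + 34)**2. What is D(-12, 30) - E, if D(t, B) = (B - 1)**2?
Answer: -2295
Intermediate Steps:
E = 3136 (E = 56**2 = 3136)
D(t, B) = (-1 + B)**2
D(-12, 30) - E = (-1 + 30)**2 - 1*3136 = 29**2 - 3136 = 841 - 3136 = -2295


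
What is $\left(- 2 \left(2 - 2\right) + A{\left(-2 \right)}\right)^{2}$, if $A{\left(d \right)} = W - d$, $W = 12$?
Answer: $196$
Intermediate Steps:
$A{\left(d \right)} = 12 - d$
$\left(- 2 \left(2 - 2\right) + A{\left(-2 \right)}\right)^{2} = \left(- 2 \left(2 - 2\right) + \left(12 - -2\right)\right)^{2} = \left(\left(-2\right) 0 + \left(12 + 2\right)\right)^{2} = \left(0 + 14\right)^{2} = 14^{2} = 196$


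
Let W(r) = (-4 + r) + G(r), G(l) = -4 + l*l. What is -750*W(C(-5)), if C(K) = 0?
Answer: 6000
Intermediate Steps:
G(l) = -4 + l²
W(r) = -8 + r + r² (W(r) = (-4 + r) + (-4 + r²) = -8 + r + r²)
-750*W(C(-5)) = -750*(-8 + 0 + 0²) = -750*(-8 + 0 + 0) = -750*(-8) = 6000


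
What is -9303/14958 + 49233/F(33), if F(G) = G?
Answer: 81791135/54846 ≈ 1491.3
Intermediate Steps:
-9303/14958 + 49233/F(33) = -9303/14958 + 49233/33 = -9303*1/14958 + 49233*(1/33) = -3101/4986 + 16411/11 = 81791135/54846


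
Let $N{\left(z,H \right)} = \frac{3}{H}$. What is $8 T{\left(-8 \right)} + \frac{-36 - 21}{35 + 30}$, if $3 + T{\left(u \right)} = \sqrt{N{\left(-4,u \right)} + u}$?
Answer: $- \frac{1617}{65} + 2 i \sqrt{134} \approx -24.877 + 23.152 i$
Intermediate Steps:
$T{\left(u \right)} = -3 + \sqrt{u + \frac{3}{u}}$ ($T{\left(u \right)} = -3 + \sqrt{\frac{3}{u} + u} = -3 + \sqrt{u + \frac{3}{u}}$)
$8 T{\left(-8 \right)} + \frac{-36 - 21}{35 + 30} = 8 \left(-3 + \sqrt{-8 + \frac{3}{-8}}\right) + \frac{-36 - 21}{35 + 30} = 8 \left(-3 + \sqrt{-8 + 3 \left(- \frac{1}{8}\right)}\right) - \frac{57}{65} = 8 \left(-3 + \sqrt{-8 - \frac{3}{8}}\right) - \frac{57}{65} = 8 \left(-3 + \sqrt{- \frac{67}{8}}\right) - \frac{57}{65} = 8 \left(-3 + \frac{i \sqrt{134}}{4}\right) - \frac{57}{65} = \left(-24 + 2 i \sqrt{134}\right) - \frac{57}{65} = - \frac{1617}{65} + 2 i \sqrt{134}$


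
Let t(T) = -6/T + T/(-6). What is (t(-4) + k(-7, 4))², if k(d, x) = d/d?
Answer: 361/36 ≈ 10.028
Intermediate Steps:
k(d, x) = 1
t(T) = -6/T - T/6 (t(T) = -6/T + T*(-⅙) = -6/T - T/6)
(t(-4) + k(-7, 4))² = ((-6/(-4) - ⅙*(-4)) + 1)² = ((-6*(-¼) + ⅔) + 1)² = ((3/2 + ⅔) + 1)² = (13/6 + 1)² = (19/6)² = 361/36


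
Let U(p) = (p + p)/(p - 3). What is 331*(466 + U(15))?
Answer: 310147/2 ≈ 1.5507e+5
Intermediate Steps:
U(p) = 2*p/(-3 + p) (U(p) = (2*p)/(-3 + p) = 2*p/(-3 + p))
331*(466 + U(15)) = 331*(466 + 2*15/(-3 + 15)) = 331*(466 + 2*15/12) = 331*(466 + 2*15*(1/12)) = 331*(466 + 5/2) = 331*(937/2) = 310147/2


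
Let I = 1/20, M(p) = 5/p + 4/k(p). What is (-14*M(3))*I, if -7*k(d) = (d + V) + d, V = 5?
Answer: 203/330 ≈ 0.61515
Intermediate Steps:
k(d) = -5/7 - 2*d/7 (k(d) = -((d + 5) + d)/7 = -((5 + d) + d)/7 = -(5 + 2*d)/7 = -5/7 - 2*d/7)
M(p) = 4/(-5/7 - 2*p/7) + 5/p (M(p) = 5/p + 4/(-5/7 - 2*p/7) = 4/(-5/7 - 2*p/7) + 5/p)
I = 1/20 ≈ 0.050000
(-14*M(3))*I = -14*(25 - 18*3)/(3*(5 + 2*3))*(1/20) = -14*(25 - 54)/(3*(5 + 6))*(1/20) = -14*(-29)/(3*11)*(1/20) = -14*(-29/33)*(1/20) = (406/33)*(1/20) = 203/330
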